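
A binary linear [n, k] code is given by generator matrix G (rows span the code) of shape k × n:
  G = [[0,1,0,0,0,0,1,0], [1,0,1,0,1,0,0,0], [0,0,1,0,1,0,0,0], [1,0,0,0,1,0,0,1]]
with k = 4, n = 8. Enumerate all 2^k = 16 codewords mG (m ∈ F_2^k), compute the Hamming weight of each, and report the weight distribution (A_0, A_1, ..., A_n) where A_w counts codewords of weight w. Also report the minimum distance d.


Weight distribution: A_0 = 1, A_1 = 1, A_2 = 4, A_3 = 4, A_4 = 3, A_5 = 3. Minimum distance d = 1.

Enumerate all 2^4 = 16 messages m ∈ F_2^4.
For each, compute codeword c = mG in F_2^8, then tally its weight.
  m = 0000 → c = 00000000, weight = 0.
  m = 1000 → c = 01000010, weight = 2.
  m = 0100 → c = 10101000, weight = 3.
  m = 1100 → c = 11101010, weight = 5.
  m = 0010 → c = 00101000, weight = 2.
  m = 1010 → c = 01101010, weight = 4.
  m = 0110 → c = 10000000, weight = 1.
  m = 1110 → c = 11000010, weight = 3.
  m = 0001 → c = 10001001, weight = 3.
  m = 1001 → c = 11001011, weight = 5.
  m = 0101 → c = 00100001, weight = 2.
  m = 1101 → c = 01100011, weight = 4.
  m = 0011 → c = 10100001, weight = 3.
  m = 1011 → c = 11100011, weight = 5.
  m = 0111 → c = 00001001, weight = 2.
  m = 1111 → c = 01001011, weight = 4.
Tally weights:
  weight 0: 1 codewords.
  weight 1: 1 codewords.
  weight 2: 4 codewords.
  weight 3: 4 codewords.
  weight 4: 3 codewords.
  weight 5: 3 codewords.
Minimum distance d = smallest w > 0 with A_w > 0 = 1.
Sanity: Σ A_w = 16 = 2^4 = 16 ✓.


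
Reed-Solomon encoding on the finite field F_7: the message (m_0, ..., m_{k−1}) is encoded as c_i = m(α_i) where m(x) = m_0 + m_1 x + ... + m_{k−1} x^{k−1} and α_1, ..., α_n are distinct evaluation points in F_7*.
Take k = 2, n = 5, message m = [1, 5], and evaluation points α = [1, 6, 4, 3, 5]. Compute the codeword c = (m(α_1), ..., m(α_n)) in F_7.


c = [6, 3, 0, 2, 5]

Message polynomial: m(x) = 1 + 5·x (mod 7).
For each evaluation point α_i, compute m(α_i) mod 7:
  α_1 = 1: Horner steps 5 → 6, so m(1) = 6.
  α_2 = 6: Horner steps 5 → 3, so m(6) = 3.
  α_3 = 4: Horner steps 5 → 0, so m(4) = 0.
  α_4 = 3: Horner steps 5 → 2, so m(3) = 2.
  α_5 = 5: Horner steps 5 → 5, so m(5) = 5.
Codeword c = [6, 3, 0, 2, 5] ∈ F_7^5.


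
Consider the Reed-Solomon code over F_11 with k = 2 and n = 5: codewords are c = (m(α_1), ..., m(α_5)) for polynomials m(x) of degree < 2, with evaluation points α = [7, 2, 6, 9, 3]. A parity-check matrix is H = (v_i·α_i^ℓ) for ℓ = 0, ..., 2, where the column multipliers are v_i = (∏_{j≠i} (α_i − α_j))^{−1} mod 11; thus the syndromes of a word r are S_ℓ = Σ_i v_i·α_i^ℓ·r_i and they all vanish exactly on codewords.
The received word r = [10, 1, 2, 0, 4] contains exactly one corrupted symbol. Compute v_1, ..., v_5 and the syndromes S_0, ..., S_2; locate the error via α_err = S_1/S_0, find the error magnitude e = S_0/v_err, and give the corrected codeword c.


S = (4, 6, 9), error at position 1, error magnitude e = 5, c = [5, 1, 2, 0, 4].

Step 1: column multipliers v_i = (∏_{j≠i}(α_i − α_j))^{−1} mod 11.
  i = 1 (α = 7): (7−2)(7−6)(7−9)(7−3) = 5·1·(−2)·4 = −40 ≡ 4, so v_1 = 4^{−1} = 3 (mod 11).
  i = 2 (α = 2): (2−7)(2−6)(2−9)(2−3) = (−5)·(−4)·(−7)·(−1) = 140 ≡ 8, so v_2 = 8^{−1} = 7 (mod 11).
  i = 3 (α = 6): (6−7)(6−2)(6−9)(6−3) = (−1)·4·(−3)·3 = 36 ≡ 3, so v_3 = 3^{−1} = 4 (mod 11).
  i = 4 (α = 9): (9−7)(9−2)(9−6)(9−3) = 2·7·3·6 = 252 ≡ 10, so v_4 = 10^{−1} = 10 (mod 11).
  i = 5 (α = 3): (3−7)(3−2)(3−6)(3−9) = (−4)·1·(−3)·(−6) = −72 ≡ 5, so v_5 = 5^{−1} = 9 (mod 11).
  v = [3, 7, 4, 10, 9].
Step 2: syndromes of r = [10, 1, 2, 0, 4] (all sums mod 11).
  S_0 = Σ v_i r_i = 3·10 + 7·1 + 4·2 + 10·0 + 9·4 = 81 ≡ 4.
  S_1 = Σ v_i α_i r_i = 3·7·10 + 7·2·1 + 4·6·2 + 10·9·0 + 9·3·4 = 380 ≡ 6.
  α_i^2 mod 11 = [5, 4, 3, 4, 9].
  S_2 = Σ v_i α_i^2 r_i = 3·5·10 + 7·4·1 + 4·3·2 + 10·4·0 + 9·9·4 = 526 ≡ 9.
  S = (4, 6, 9) ≠ 0, so r is not a codeword (an error is present).
Step 3: locate the error. For a single error e at position i, S_ℓ = v_i·e·α_i^ℓ, so α_err = S_1/S_0.
  S_0^{−1} = 4^{−1} = 3 (mod 11), so α_err = 6·3 = 18 ≡ 7 = α_1. Error position i = 1.
  Consistency check: S_2/S_1 = 9·2 = 18 ≡ 7 = α_err ✓ (single-error assumption holds).
Step 4: error magnitude e = S_0/v_1 = S_0·∏_{j≠1}(α_1 − α_j) = 4·4 = 16 ≡ 5 (mod 11).
Step 5: correct position 1: c_1 = r_1 − e = 10 − 5 ≡ 5 (mod 11). Hence c = [5, 1, 2, 0, 4].
  Check: interpolating c through the α_i gives m(x) = 6 + 3·x (degree < 2) with m(α_i) = c_i for every i, so c is indeed a codeword.


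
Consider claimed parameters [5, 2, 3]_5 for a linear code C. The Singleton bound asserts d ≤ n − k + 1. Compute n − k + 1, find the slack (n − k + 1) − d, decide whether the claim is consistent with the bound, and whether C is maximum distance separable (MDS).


Singleton RHS = n − k + 1 = 4, slack = 1, bound satisfied, not MDS.

Singleton bound: d ≤ n − k + 1.
Here n = 5, k = 2, so n − k + 1 = 4.
Given d = 3, check d ≤ 4: YES.
Slack = (n − k + 1) − d = 1.
The code is NOT MDS (slack = 1 > 0).
Description: the claimed parameters are [5, 2, 3]_5; such a code would be non-MDS.


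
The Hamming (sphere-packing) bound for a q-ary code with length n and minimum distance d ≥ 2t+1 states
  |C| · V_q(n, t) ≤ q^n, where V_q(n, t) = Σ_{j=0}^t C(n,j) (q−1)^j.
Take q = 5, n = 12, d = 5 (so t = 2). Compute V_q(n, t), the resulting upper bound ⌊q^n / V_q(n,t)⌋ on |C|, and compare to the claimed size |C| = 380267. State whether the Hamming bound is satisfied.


V_q(n, t) = 1105, q^n = 244140625, Hamming bound = 220941, |C| = 380267 > bound (violated).

Step 1: Compute V_q(n, t) = Σ_{j=0}^2 C(n, j) (q−1)^j.
  j = 0: C(12,0)·(4)^0 = 1·1 = 1.
  j = 1: C(12,1)·(4)^1 = 12·4 = 48.
  j = 2: C(12,2)·(4)^2 = 66·16 = 1056.
  V_q(n, t) = 1 + 48 + 1056 = 1105.
Step 2: q^n = 5^12 = 244140625.
Step 3: Hamming bound ⌊q^n / V_q(n,t)⌋ = ⌊244140625/1105⌋ = 220941.
Step 4: Compare |C| = 380267 to 220941: violated.
The claimed |C| lies above the Hamming bound, so no 5-ary code of length 12 with d ≥ 5 can have 380267 codewords.


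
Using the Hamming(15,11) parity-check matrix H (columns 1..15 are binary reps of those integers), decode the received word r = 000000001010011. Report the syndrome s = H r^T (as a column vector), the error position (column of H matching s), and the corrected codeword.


s = (0, 0, 1, 1)^T, error position = 3, corrected codeword c = 001000001010011

Compute s = H r^T mod 2 one row at a time:
  s_1 = 0 + 1 + 0 + 1 + 0 + 0 + 1 + 1 = 4 ≡ 0 (mod 2).
  s_2 = 0 + 0 + 0 + 0 + 0 + 0 + 1 + 1 = 2 ≡ 0 (mod 2).
  s_3 = 0 + 0 + 0 + 0 + 0 + 1 + 1 + 1 = 3 ≡ 1 (mod 2).
  s_4 = 0 + 0 + 0 + 0 + 1 + 1 + 0 + 1 = 3 ≡ 1 (mod 2).
s = (0, 0, 1, 1)^T — this equals column 3 of H (binary 0011), so error is at position 3.
Correct: flip bit 3 of r = 000000001010011 to get c = 001000001010011.


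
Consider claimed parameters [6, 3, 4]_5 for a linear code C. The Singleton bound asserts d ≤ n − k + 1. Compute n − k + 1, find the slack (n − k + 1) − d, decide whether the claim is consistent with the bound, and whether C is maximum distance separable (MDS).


Singleton RHS = n − k + 1 = 4, slack = 0, bound satisfied, MDS.

Singleton bound: d ≤ n − k + 1.
Here n = 6, k = 3, so n − k + 1 = 4.
Given d = 4, check d ≤ 4: YES.
Slack = (n − k + 1) − d = 0.
The code is MDS (slack = 0).
Description: the claimed parameters are [6, 3, 4]_5; such a code would be MDS (meets Singleton bound).


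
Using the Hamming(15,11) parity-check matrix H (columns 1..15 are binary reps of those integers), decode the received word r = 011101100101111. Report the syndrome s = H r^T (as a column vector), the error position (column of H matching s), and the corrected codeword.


s = (1, 1, 1, 0)^T, error position = 14, corrected codeword c = 011101100101101

Compute s = H r^T mod 2 one row at a time:
  s_1 = 0 + 0 + 1 + 0 + 1 + 1 + 1 + 1 = 5 ≡ 1 (mod 2).
  s_2 = 1 + 0 + 1 + 1 + 1 + 1 + 1 + 1 = 7 ≡ 1 (mod 2).
  s_3 = 1 + 1 + 1 + 1 + 1 + 0 + 1 + 1 = 7 ≡ 1 (mod 2).
  s_4 = 0 + 1 + 0 + 1 + 0 + 0 + 1 + 1 = 4 ≡ 0 (mod 2).
s = (1, 1, 1, 0)^T — this equals column 14 of H (binary 1110), so error is at position 14.
Correct: flip bit 14 of r = 011101100101111 to get c = 011101100101101.


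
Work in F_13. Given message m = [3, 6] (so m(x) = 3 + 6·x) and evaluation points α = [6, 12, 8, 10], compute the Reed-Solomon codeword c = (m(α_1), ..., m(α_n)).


c = [0, 10, 12, 11]

Message polynomial: m(x) = 3 + 6·x (mod 13).
For each evaluation point α_i, compute m(α_i) mod 13:
  α_1 = 6: Horner steps 6 → 0, so m(6) = 0.
  α_2 = 12: Horner steps 6 → 10, so m(12) = 10.
  α_3 = 8: Horner steps 6 → 12, so m(8) = 12.
  α_4 = 10: Horner steps 6 → 11, so m(10) = 11.
Codeword c = [0, 10, 12, 11] ∈ F_13^4.


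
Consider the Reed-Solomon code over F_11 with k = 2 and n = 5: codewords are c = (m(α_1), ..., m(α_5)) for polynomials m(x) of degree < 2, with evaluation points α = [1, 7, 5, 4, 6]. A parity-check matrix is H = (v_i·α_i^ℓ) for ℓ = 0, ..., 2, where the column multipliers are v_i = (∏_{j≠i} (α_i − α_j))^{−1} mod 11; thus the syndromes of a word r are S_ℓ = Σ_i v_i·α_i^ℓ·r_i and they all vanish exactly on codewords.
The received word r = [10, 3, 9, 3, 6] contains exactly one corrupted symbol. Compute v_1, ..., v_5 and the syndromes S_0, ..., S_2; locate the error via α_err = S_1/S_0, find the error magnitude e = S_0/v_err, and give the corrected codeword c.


S = (6, 2, 8), error at position 4, error magnitude e = 2, c = [10, 3, 9, 1, 6].

Step 1: column multipliers v_i = (∏_{j≠i}(α_i − α_j))^{−1} mod 11.
  i = 1 (α = 1): (1−7)(1−5)(1−4)(1−6) = (−6)·(−4)·(−3)·(−5) = 360 ≡ 8, so v_1 = 8^{−1} = 7 (mod 11).
  i = 2 (α = 7): (7−1)(7−5)(7−4)(7−6) = 6·2·3·1 = 36 ≡ 3, so v_2 = 3^{−1} = 4 (mod 11).
  i = 3 (α = 5): (5−1)(5−7)(5−4)(5−6) = 4·(−2)·1·(−1) = 8 ≡ 8, so v_3 = 8^{−1} = 7 (mod 11).
  i = 4 (α = 4): (4−1)(4−7)(4−5)(4−6) = 3·(−3)·(−1)·(−2) = −18 ≡ 4, so v_4 = 4^{−1} = 3 (mod 11).
  i = 5 (α = 6): (6−1)(6−7)(6−5)(6−4) = 5·(−1)·1·2 = −10 ≡ 1, so v_5 = 1^{−1} = 1 (mod 11).
  v = [7, 4, 7, 3, 1].
Step 2: syndromes of r = [10, 3, 9, 3, 6] (all sums mod 11).
  S_0 = Σ v_i r_i = 7·10 + 4·3 + 7·9 + 3·3 + 1·6 = 160 ≡ 6.
  S_1 = Σ v_i α_i r_i = 7·1·10 + 4·7·3 + 7·5·9 + 3·4·3 + 1·6·6 = 541 ≡ 2.
  α_i^2 mod 11 = [1, 5, 3, 5, 3].
  S_2 = Σ v_i α_i^2 r_i = 7·1·10 + 4·5·3 + 7·3·9 + 3·5·3 + 1·3·6 = 382 ≡ 8.
  S = (6, 2, 8) ≠ 0, so r is not a codeword (an error is present).
Step 3: locate the error. For a single error e at position i, S_ℓ = v_i·e·α_i^ℓ, so α_err = S_1/S_0.
  S_0^{−1} = 6^{−1} = 2 (mod 11), so α_err = 2·2 = 4 ≡ 4 = α_4. Error position i = 4.
  Consistency check: S_2/S_1 = 8·6 = 48 ≡ 4 = α_err ✓ (single-error assumption holds).
Step 4: error magnitude e = S_0/v_4 = S_0·∏_{j≠4}(α_4 − α_j) = 6·4 = 24 ≡ 2 (mod 11).
Step 5: correct position 4: c_4 = r_4 − e = 3 − 2 ≡ 1 (mod 11). Hence c = [10, 3, 9, 1, 6].
  Check: interpolating c through the α_i gives m(x) = 2 + 8·x (degree < 2) with m(α_i) = c_i for every i, so c is indeed a codeword.


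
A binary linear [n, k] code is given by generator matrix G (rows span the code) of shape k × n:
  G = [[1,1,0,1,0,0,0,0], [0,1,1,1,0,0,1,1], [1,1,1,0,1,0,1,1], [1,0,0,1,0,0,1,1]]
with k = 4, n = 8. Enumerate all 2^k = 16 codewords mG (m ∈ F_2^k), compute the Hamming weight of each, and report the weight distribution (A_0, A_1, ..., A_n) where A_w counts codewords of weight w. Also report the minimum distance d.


Weight distribution: A_0 = 1, A_2 = 2, A_3 = 6, A_4 = 3, A_5 = 2, A_6 = 2. Minimum distance d = 2.

Enumerate all 2^4 = 16 messages m ∈ F_2^4.
For each, compute codeword c = mG in F_2^8, then tally its weight.
  m = 0000 → c = 00000000, weight = 0.
  m = 1000 → c = 11010000, weight = 3.
  m = 0100 → c = 01110011, weight = 5.
  m = 1100 → c = 10100011, weight = 4.
  m = 0010 → c = 11101011, weight = 6.
  m = 1010 → c = 00111011, weight = 5.
  m = 0110 → c = 10011000, weight = 3.
  m = 1110 → c = 01001000, weight = 2.
  m = 0001 → c = 10010011, weight = 4.
  m = 1001 → c = 01000011, weight = 3.
  m = 0101 → c = 11100000, weight = 3.
  m = 1101 → c = 00110000, weight = 2.
  m = 0011 → c = 01111000, weight = 4.
  m = 1011 → c = 10101000, weight = 3.
  m = 0111 → c = 00001011, weight = 3.
  m = 1111 → c = 11011011, weight = 6.
Tally weights:
  weight 0: 1 codewords.
  weight 2: 2 codewords.
  weight 3: 6 codewords.
  weight 4: 3 codewords.
  weight 5: 2 codewords.
  weight 6: 2 codewords.
Minimum distance d = smallest w > 0 with A_w > 0 = 2.
Sanity: Σ A_w = 16 = 2^4 = 16 ✓.


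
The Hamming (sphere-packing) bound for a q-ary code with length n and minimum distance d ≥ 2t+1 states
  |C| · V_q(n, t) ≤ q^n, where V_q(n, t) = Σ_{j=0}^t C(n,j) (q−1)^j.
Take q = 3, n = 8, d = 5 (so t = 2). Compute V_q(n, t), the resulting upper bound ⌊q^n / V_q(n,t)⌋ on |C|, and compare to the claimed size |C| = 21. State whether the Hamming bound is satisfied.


V_q(n, t) = 129, q^n = 6561, Hamming bound = 50, |C| = 21 ≤ bound (satisfied).

Step 1: Compute V_q(n, t) = Σ_{j=0}^2 C(n, j) (q−1)^j.
  j = 0: C(8,0)·(2)^0 = 1·1 = 1.
  j = 1: C(8,1)·(2)^1 = 8·2 = 16.
  j = 2: C(8,2)·(2)^2 = 28·4 = 112.
  V_q(n, t) = 1 + 16 + 112 = 129.
Step 2: q^n = 3^8 = 6561.
Step 3: Hamming bound ⌊q^n / V_q(n,t)⌋ = ⌊6561/129⌋ = 50.
Step 4: Compare |C| = 21 to 50: satisfied.
The claimed |C| lies below the Hamming bound.


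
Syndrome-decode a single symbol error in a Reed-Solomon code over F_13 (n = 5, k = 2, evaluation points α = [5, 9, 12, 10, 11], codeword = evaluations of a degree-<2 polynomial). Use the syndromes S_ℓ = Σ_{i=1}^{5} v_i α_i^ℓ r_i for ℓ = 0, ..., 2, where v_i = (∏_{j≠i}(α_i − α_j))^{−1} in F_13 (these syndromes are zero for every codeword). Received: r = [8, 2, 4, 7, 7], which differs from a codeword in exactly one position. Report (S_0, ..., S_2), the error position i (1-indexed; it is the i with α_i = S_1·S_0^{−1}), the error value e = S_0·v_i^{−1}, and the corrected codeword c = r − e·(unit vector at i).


S = (8, 10, 6), error at position 5, error magnitude e = 8, c = [8, 2, 4, 7, 12].

Step 1: column multipliers v_i = (∏_{j≠i}(α_i − α_j))^{−1} mod 13.
  i = 1 (α = 5): (5−9)(5−12)(5−10)(5−11) = (−4)·(−7)·(−5)·(−6) = 840 ≡ 8, so v_1 = 8^{−1} = 5 (mod 13).
  i = 2 (α = 9): (9−5)(9−12)(9−10)(9−11) = 4·(−3)·(−1)·(−2) = −24 ≡ 2, so v_2 = 2^{−1} = 7 (mod 13).
  i = 3 (α = 12): (12−5)(12−9)(12−10)(12−11) = 7·3·2·1 = 42 ≡ 3, so v_3 = 3^{−1} = 9 (mod 13).
  i = 4 (α = 10): (10−5)(10−9)(10−12)(10−11) = 5·1·(−2)·(−1) = 10 ≡ 10, so v_4 = 10^{−1} = 4 (mod 13).
  i = 5 (α = 11): (11−5)(11−9)(11−12)(11−10) = 6·2·(−1)·1 = −12 ≡ 1, so v_5 = 1^{−1} = 1 (mod 13).
  v = [5, 7, 9, 4, 1].
Step 2: syndromes of r = [8, 2, 4, 7, 7] (all sums mod 13).
  S_0 = Σ v_i r_i = 5·8 + 7·2 + 9·4 + 4·7 + 1·7 = 125 ≡ 8.
  S_1 = Σ v_i α_i r_i = 5·5·8 + 7·9·2 + 9·12·4 + 4·10·7 + 1·11·7 = 1115 ≡ 10.
  α_i^2 mod 13 = [12, 3, 1, 9, 4].
  S_2 = Σ v_i α_i^2 r_i = 5·12·8 + 7·3·2 + 9·1·4 + 4·9·7 + 1·4·7 = 838 ≡ 6.
  S = (8, 10, 6) ≠ 0, so r is not a codeword (an error is present).
Step 3: locate the error. For a single error e at position i, S_ℓ = v_i·e·α_i^ℓ, so α_err = S_1/S_0.
  S_0^{−1} = 8^{−1} = 5 (mod 13), so α_err = 10·5 = 50 ≡ 11 = α_5. Error position i = 5.
  Consistency check: S_2/S_1 = 6·4 = 24 ≡ 11 = α_err ✓ (single-error assumption holds).
Step 4: error magnitude e = S_0/v_5 = S_0·∏_{j≠5}(α_5 − α_j) = 8·1 = 8 ≡ 8 (mod 13).
Step 5: correct position 5: c_5 = r_5 − e = 7 − 8 ≡ 12 (mod 13). Hence c = [8, 2, 4, 7, 12].
  Check: interpolating c through the α_i gives m(x) = 9 + 5·x (degree < 2) with m(α_i) = c_i for every i, so c is indeed a codeword.


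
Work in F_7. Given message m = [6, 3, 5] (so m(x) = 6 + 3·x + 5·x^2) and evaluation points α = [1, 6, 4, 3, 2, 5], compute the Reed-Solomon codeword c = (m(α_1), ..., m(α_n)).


c = [0, 1, 0, 4, 4, 6]

Message polynomial: m(x) = 6 + 3·x + 5·x^2 (mod 7).
For each evaluation point α_i, compute m(α_i) mod 7:
  α_1 = 1: Horner steps 5 → 1 → 0, so m(1) = 0.
  α_2 = 6: Horner steps 5 → 5 → 1, so m(6) = 1.
  α_3 = 4: Horner steps 5 → 2 → 0, so m(4) = 0.
  α_4 = 3: Horner steps 5 → 4 → 4, so m(3) = 4.
  α_5 = 2: Horner steps 5 → 6 → 4, so m(2) = 4.
  α_6 = 5: Horner steps 5 → 0 → 6, so m(5) = 6.
Codeword c = [0, 1, 0, 4, 4, 6] ∈ F_7^6.


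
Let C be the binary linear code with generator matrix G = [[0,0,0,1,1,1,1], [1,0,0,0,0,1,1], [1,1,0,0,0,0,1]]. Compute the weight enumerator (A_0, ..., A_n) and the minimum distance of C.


Weight distribution: A_0 = 1, A_2 = 1, A_3 = 3, A_4 = 2, A_5 = 1. Minimum distance d = 2.

Enumerate all 2^3 = 8 messages m ∈ F_2^3.
For each, compute codeword c = mG in F_2^7, then tally its weight.
  m = 000 → c = 0000000, weight = 0.
  m = 100 → c = 0001111, weight = 4.
  m = 010 → c = 1000011, weight = 3.
  m = 110 → c = 1001100, weight = 3.
  m = 001 → c = 1100001, weight = 3.
  m = 101 → c = 1101110, weight = 5.
  m = 011 → c = 0100010, weight = 2.
  m = 111 → c = 0101101, weight = 4.
Tally weights:
  weight 0: 1 codewords.
  weight 2: 1 codewords.
  weight 3: 3 codewords.
  weight 4: 2 codewords.
  weight 5: 1 codewords.
Minimum distance d = smallest w > 0 with A_w > 0 = 2.
Sanity: Σ A_w = 8 = 2^3 = 8 ✓.


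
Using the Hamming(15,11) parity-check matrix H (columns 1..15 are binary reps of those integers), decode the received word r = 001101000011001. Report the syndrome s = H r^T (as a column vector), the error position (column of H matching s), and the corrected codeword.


s = (1, 0, 0, 1)^T, error position = 9, corrected codeword c = 001101001011001

Compute s = H r^T mod 2 one row at a time:
  s_1 = 0 + 0 + 0 + 1 + 1 + 0 + 0 + 1 = 3 ≡ 1 (mod 2).
  s_2 = 1 + 0 + 1 + 0 + 1 + 0 + 0 + 1 = 4 ≡ 0 (mod 2).
  s_3 = 0 + 1 + 1 + 0 + 0 + 1 + 0 + 1 = 4 ≡ 0 (mod 2).
  s_4 = 0 + 1 + 0 + 0 + 0 + 1 + 0 + 1 = 3 ≡ 1 (mod 2).
s = (1, 0, 0, 1)^T — this equals column 9 of H (binary 1001), so error is at position 9.
Correct: flip bit 9 of r = 001101000011001 to get c = 001101001011001.


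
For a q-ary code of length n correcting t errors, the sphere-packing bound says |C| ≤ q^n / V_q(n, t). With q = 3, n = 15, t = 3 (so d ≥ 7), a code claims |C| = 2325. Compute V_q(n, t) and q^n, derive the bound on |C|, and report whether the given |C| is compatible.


V_q(n, t) = 4091, q^n = 14348907, Hamming bound = 3507, |C| = 2325 ≤ bound (satisfied).

Step 1: Compute V_q(n, t) = Σ_{j=0}^3 C(n, j) (q−1)^j.
  j = 0: C(15,0)·(2)^0 = 1·1 = 1.
  j = 1: C(15,1)·(2)^1 = 15·2 = 30.
  j = 2: C(15,2)·(2)^2 = 105·4 = 420.
  j = 3: C(15,3)·(2)^3 = 455·8 = 3640.
  V_q(n, t) = 1 + 30 + 420 + 3640 = 4091.
Step 2: q^n = 3^15 = 14348907.
Step 3: Hamming bound ⌊q^n / V_q(n,t)⌋ = ⌊14348907/4091⌋ = 3507.
Step 4: Compare |C| = 2325 to 3507: satisfied.
The claimed |C| lies below the Hamming bound.


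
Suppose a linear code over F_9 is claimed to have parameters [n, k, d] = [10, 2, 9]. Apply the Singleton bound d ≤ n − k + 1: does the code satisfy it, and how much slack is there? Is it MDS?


Singleton RHS = n − k + 1 = 9, slack = 0, bound satisfied, MDS.

Singleton bound: d ≤ n − k + 1.
Here n = 10, k = 2, so n − k + 1 = 9.
Given d = 9, check d ≤ 9: YES.
Slack = (n − k + 1) − d = 0.
The code is MDS (slack = 0).
Description: the claimed parameters are [10, 2, 9]_9; such a code would be MDS (meets Singleton bound).


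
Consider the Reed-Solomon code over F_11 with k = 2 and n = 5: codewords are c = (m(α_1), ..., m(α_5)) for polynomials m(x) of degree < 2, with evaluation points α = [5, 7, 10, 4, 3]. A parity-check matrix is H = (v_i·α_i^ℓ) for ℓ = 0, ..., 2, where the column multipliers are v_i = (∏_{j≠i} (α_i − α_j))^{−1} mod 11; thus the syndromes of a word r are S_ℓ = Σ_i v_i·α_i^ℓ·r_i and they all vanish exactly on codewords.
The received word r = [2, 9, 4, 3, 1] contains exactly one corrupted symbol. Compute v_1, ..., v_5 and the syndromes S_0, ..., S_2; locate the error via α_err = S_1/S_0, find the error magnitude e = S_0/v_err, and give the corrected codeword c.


S = (7, 2, 10), error at position 1, error magnitude e = 8, c = [5, 9, 4, 3, 1].

Step 1: column multipliers v_i = (∏_{j≠i}(α_i − α_j))^{−1} mod 11.
  i = 1 (α = 5): (5−7)(5−10)(5−4)(5−3) = (−2)·(−5)·1·2 = 20 ≡ 9, so v_1 = 9^{−1} = 5 (mod 11).
  i = 2 (α = 7): (7−5)(7−10)(7−4)(7−3) = 2·(−3)·3·4 = −72 ≡ 5, so v_2 = 5^{−1} = 9 (mod 11).
  i = 3 (α = 10): (10−5)(10−7)(10−4)(10−3) = 5·3·6·7 = 630 ≡ 3, so v_3 = 3^{−1} = 4 (mod 11).
  i = 4 (α = 4): (4−5)(4−7)(4−10)(4−3) = (−1)·(−3)·(−6)·1 = −18 ≡ 4, so v_4 = 4^{−1} = 3 (mod 11).
  i = 5 (α = 3): (3−5)(3−7)(3−10)(3−4) = (−2)·(−4)·(−7)·(−1) = 56 ≡ 1, so v_5 = 1^{−1} = 1 (mod 11).
  v = [5, 9, 4, 3, 1].
Step 2: syndromes of r = [2, 9, 4, 3, 1] (all sums mod 11).
  S_0 = Σ v_i r_i = 5·2 + 9·9 + 4·4 + 3·3 + 1·1 = 117 ≡ 7.
  S_1 = Σ v_i α_i r_i = 5·5·2 + 9·7·9 + 4·10·4 + 3·4·3 + 1·3·1 = 816 ≡ 2.
  α_i^2 mod 11 = [3, 5, 1, 5, 9].
  S_2 = Σ v_i α_i^2 r_i = 5·3·2 + 9·5·9 + 4·1·4 + 3·5·3 + 1·9·1 = 505 ≡ 10.
  S = (7, 2, 10) ≠ 0, so r is not a codeword (an error is present).
Step 3: locate the error. For a single error e at position i, S_ℓ = v_i·e·α_i^ℓ, so α_err = S_1/S_0.
  S_0^{−1} = 7^{−1} = 8 (mod 11), so α_err = 2·8 = 16 ≡ 5 = α_1. Error position i = 1.
  Consistency check: S_2/S_1 = 10·6 = 60 ≡ 5 = α_err ✓ (single-error assumption holds).
Step 4: error magnitude e = S_0/v_1 = S_0·∏_{j≠1}(α_1 − α_j) = 7·9 = 63 ≡ 8 (mod 11).
Step 5: correct position 1: c_1 = r_1 − e = 2 − 8 ≡ 5 (mod 11). Hence c = [5, 9, 4, 3, 1].
  Check: interpolating c through the α_i gives m(x) = 6 + 2·x (degree < 2) with m(α_i) = c_i for every i, so c is indeed a codeword.


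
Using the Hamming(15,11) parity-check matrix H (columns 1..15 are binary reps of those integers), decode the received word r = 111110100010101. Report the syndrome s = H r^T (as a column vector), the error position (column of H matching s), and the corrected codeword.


s = (1, 1, 1, 1)^T, error position = 15, corrected codeword c = 111110100010100

Compute s = H r^T mod 2 one row at a time:
  s_1 = 0 + 0 + 0 + 1 + 0 + 1 + 0 + 1 = 3 ≡ 1 (mod 2).
  s_2 = 1 + 1 + 0 + 1 + 0 + 1 + 0 + 1 = 5 ≡ 1 (mod 2).
  s_3 = 1 + 1 + 0 + 1 + 0 + 1 + 0 + 1 = 5 ≡ 1 (mod 2).
  s_4 = 1 + 1 + 1 + 1 + 0 + 1 + 1 + 1 = 7 ≡ 1 (mod 2).
s = (1, 1, 1, 1)^T — this equals column 15 of H (binary 1111), so error is at position 15.
Correct: flip bit 15 of r = 111110100010101 to get c = 111110100010100.


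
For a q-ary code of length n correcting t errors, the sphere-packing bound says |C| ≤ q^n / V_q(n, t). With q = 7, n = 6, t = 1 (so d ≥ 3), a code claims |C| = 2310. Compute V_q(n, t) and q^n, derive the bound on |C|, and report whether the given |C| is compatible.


V_q(n, t) = 37, q^n = 117649, Hamming bound = 3179, |C| = 2310 ≤ bound (satisfied).

Step 1: Compute V_q(n, t) = Σ_{j=0}^1 C(n, j) (q−1)^j.
  j = 0: C(6,0)·(6)^0 = 1·1 = 1.
  j = 1: C(6,1)·(6)^1 = 6·6 = 36.
  V_q(n, t) = 1 + 36 = 37.
Step 2: q^n = 7^6 = 117649.
Step 3: Hamming bound ⌊q^n / V_q(n,t)⌋ = ⌊117649/37⌋ = 3179.
Step 4: Compare |C| = 2310 to 3179: satisfied.
The claimed |C| lies below the Hamming bound.


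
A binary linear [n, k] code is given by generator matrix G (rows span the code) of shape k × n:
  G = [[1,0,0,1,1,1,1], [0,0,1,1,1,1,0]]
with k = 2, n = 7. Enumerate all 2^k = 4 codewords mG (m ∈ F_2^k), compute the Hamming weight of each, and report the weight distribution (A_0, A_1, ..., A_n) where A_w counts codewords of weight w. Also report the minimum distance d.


Weight distribution: A_0 = 1, A_3 = 1, A_4 = 1, A_5 = 1. Minimum distance d = 3.

Enumerate all 2^2 = 4 messages m ∈ F_2^2.
For each, compute codeword c = mG in F_2^7, then tally its weight.
  m = 00 → c = 0000000, weight = 0.
  m = 10 → c = 1001111, weight = 5.
  m = 01 → c = 0011110, weight = 4.
  m = 11 → c = 1010001, weight = 3.
Tally weights:
  weight 0: 1 codewords.
  weight 3: 1 codewords.
  weight 4: 1 codewords.
  weight 5: 1 codewords.
Minimum distance d = smallest w > 0 with A_w > 0 = 3.
Sanity: Σ A_w = 4 = 2^2 = 4 ✓.


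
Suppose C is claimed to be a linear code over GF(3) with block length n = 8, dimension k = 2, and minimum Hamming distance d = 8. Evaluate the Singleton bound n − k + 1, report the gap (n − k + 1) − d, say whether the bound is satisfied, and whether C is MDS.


Singleton RHS = n − k + 1 = 7, slack = -1, bound violated (no such code; not MDS).

Singleton bound: d ≤ n − k + 1.
Here n = 8, k = 2, so n − k + 1 = 7.
Given d = 8, check d ≤ 7: NO.
Slack = (n − k + 1) − d = -1.
The slack is negative: d = 8 exceeds n − k + 1 = 7 by 1, so the Singleton bound is violated and no linear [8, 2, 8]_3 code can exist. In particular it is not MDS (MDS requires d = n − k + 1 exactly).
Description: the claimed parameters are [8, 2, 8]_3; such a code would be impossible (violates the Singleton bound).


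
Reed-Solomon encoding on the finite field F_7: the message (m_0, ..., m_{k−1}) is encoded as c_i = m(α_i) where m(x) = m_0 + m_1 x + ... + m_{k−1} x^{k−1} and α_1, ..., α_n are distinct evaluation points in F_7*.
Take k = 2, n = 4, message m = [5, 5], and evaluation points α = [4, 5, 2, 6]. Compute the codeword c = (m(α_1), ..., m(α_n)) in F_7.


c = [4, 2, 1, 0]

Message polynomial: m(x) = 5 + 5·x (mod 7).
For each evaluation point α_i, compute m(α_i) mod 7:
  α_1 = 4: Horner steps 5 → 4, so m(4) = 4.
  α_2 = 5: Horner steps 5 → 2, so m(5) = 2.
  α_3 = 2: Horner steps 5 → 1, so m(2) = 1.
  α_4 = 6: Horner steps 5 → 0, so m(6) = 0.
Codeword c = [4, 2, 1, 0] ∈ F_7^4.


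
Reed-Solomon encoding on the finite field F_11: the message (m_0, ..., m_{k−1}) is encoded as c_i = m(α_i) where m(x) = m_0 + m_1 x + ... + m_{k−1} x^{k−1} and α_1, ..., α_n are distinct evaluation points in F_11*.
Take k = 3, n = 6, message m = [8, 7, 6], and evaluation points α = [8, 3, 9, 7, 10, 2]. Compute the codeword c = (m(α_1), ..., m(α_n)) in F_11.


c = [8, 6, 7, 10, 7, 2]

Message polynomial: m(x) = 8 + 7·x + 6·x^2 (mod 11).
For each evaluation point α_i, compute m(α_i) mod 11:
  α_1 = 8: Horner steps 6 → 0 → 8, so m(8) = 8.
  α_2 = 3: Horner steps 6 → 3 → 6, so m(3) = 6.
  α_3 = 9: Horner steps 6 → 6 → 7, so m(9) = 7.
  α_4 = 7: Horner steps 6 → 5 → 10, so m(7) = 10.
  α_5 = 10: Horner steps 6 → 1 → 7, so m(10) = 7.
  α_6 = 2: Horner steps 6 → 8 → 2, so m(2) = 2.
Codeword c = [8, 6, 7, 10, 7, 2] ∈ F_11^6.


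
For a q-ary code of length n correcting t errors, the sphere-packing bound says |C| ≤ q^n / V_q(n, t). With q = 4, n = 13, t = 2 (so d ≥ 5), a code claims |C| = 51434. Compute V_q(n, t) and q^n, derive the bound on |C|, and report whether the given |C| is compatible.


V_q(n, t) = 742, q^n = 67108864, Hamming bound = 90443, |C| = 51434 ≤ bound (satisfied).

Step 1: Compute V_q(n, t) = Σ_{j=0}^2 C(n, j) (q−1)^j.
  j = 0: C(13,0)·(3)^0 = 1·1 = 1.
  j = 1: C(13,1)·(3)^1 = 13·3 = 39.
  j = 2: C(13,2)·(3)^2 = 78·9 = 702.
  V_q(n, t) = 1 + 39 + 702 = 742.
Step 2: q^n = 4^13 = 67108864.
Step 3: Hamming bound ⌊q^n / V_q(n,t)⌋ = ⌊67108864/742⌋ = 90443.
Step 4: Compare |C| = 51434 to 90443: satisfied.
The claimed |C| lies below the Hamming bound.


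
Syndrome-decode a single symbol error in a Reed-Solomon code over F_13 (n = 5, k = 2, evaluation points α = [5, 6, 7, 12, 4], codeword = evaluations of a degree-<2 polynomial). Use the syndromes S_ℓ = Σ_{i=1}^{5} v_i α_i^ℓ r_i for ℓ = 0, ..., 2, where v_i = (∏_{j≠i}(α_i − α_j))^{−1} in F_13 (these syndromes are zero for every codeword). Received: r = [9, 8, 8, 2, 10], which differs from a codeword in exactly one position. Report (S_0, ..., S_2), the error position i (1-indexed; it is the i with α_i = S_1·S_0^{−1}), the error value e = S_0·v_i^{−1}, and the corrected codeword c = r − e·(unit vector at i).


S = (3, 8, 4), error at position 3, error magnitude e = 1, c = [9, 8, 7, 2, 10].

Step 1: column multipliers v_i = (∏_{j≠i}(α_i − α_j))^{−1} mod 13.
  i = 1 (α = 5): (5−6)(5−7)(5−12)(5−4) = (−1)·(−2)·(−7)·1 = −14 ≡ 12, so v_1 = 12^{−1} = 12 (mod 13).
  i = 2 (α = 6): (6−5)(6−7)(6−12)(6−4) = 1·(−1)·(−6)·2 = 12 ≡ 12, so v_2 = 12^{−1} = 12 (mod 13).
  i = 3 (α = 7): (7−5)(7−6)(7−12)(7−4) = 2·1·(−5)·3 = −30 ≡ 9, so v_3 = 9^{−1} = 3 (mod 13).
  i = 4 (α = 12): (12−5)(12−6)(12−7)(12−4) = 7·6·5·8 = 1680 ≡ 3, so v_4 = 3^{−1} = 9 (mod 13).
  i = 5 (α = 4): (4−5)(4−6)(4−7)(4−12) = (−1)·(−2)·(−3)·(−8) = 48 ≡ 9, so v_5 = 9^{−1} = 3 (mod 13).
  v = [12, 12, 3, 9, 3].
Step 2: syndromes of r = [9, 8, 8, 2, 10] (all sums mod 13).
  S_0 = Σ v_i r_i = 12·9 + 12·8 + 3·8 + 9·2 + 3·10 = 276 ≡ 3.
  S_1 = Σ v_i α_i r_i = 12·5·9 + 12·6·8 + 3·7·8 + 9·12·2 + 3·4·10 = 1620 ≡ 8.
  α_i^2 mod 13 = [12, 10, 10, 1, 3].
  S_2 = Σ v_i α_i^2 r_i = 12·12·9 + 12·10·8 + 3·10·8 + 9·1·2 + 3·3·10 = 2604 ≡ 4.
  S = (3, 8, 4) ≠ 0, so r is not a codeword (an error is present).
Step 3: locate the error. For a single error e at position i, S_ℓ = v_i·e·α_i^ℓ, so α_err = S_1/S_0.
  S_0^{−1} = 3^{−1} = 9 (mod 13), so α_err = 8·9 = 72 ≡ 7 = α_3. Error position i = 3.
  Consistency check: S_2/S_1 = 4·5 = 20 ≡ 7 = α_err ✓ (single-error assumption holds).
Step 4: error magnitude e = S_0/v_3 = S_0·∏_{j≠3}(α_3 − α_j) = 3·9 = 27 ≡ 1 (mod 13).
Step 5: correct position 3: c_3 = r_3 − e = 8 − 1 ≡ 7 (mod 13). Hence c = [9, 8, 7, 2, 10].
  Check: interpolating c through the α_i gives m(x) = 1 + 12·x (degree < 2) with m(α_i) = c_i for every i, so c is indeed a codeword.


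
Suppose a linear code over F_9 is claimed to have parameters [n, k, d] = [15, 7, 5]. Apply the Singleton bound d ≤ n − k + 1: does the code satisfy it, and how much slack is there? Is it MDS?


Singleton RHS = n − k + 1 = 9, slack = 4, bound satisfied, not MDS.

Singleton bound: d ≤ n − k + 1.
Here n = 15, k = 7, so n − k + 1 = 9.
Given d = 5, check d ≤ 9: YES.
Slack = (n − k + 1) − d = 4.
The code is NOT MDS (slack = 4 > 0).
Description: the claimed parameters are [15, 7, 5]_9; such a code would be non-MDS.


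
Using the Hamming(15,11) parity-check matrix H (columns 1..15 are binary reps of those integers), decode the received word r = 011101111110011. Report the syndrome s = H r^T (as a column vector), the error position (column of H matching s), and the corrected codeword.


s = (0, 1, 0, 1)^T, error position = 5, corrected codeword c = 011111111110011

Compute s = H r^T mod 2 one row at a time:
  s_1 = 1 + 1 + 1 + 1 + 0 + 0 + 1 + 1 = 6 ≡ 0 (mod 2).
  s_2 = 1 + 0 + 1 + 1 + 0 + 0 + 1 + 1 = 5 ≡ 1 (mod 2).
  s_3 = 1 + 1 + 1 + 1 + 1 + 1 + 1 + 1 = 8 ≡ 0 (mod 2).
  s_4 = 0 + 1 + 0 + 1 + 1 + 1 + 0 + 1 = 5 ≡ 1 (mod 2).
s = (0, 1, 0, 1)^T — this equals column 5 of H (binary 0101), so error is at position 5.
Correct: flip bit 5 of r = 011101111110011 to get c = 011111111110011.


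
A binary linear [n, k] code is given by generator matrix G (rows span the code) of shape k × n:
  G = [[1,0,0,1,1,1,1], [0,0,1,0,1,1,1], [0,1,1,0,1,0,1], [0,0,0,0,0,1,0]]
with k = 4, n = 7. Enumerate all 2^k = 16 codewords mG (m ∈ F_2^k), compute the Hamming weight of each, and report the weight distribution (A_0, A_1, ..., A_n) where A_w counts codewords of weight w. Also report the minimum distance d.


Weight distribution: A_0 = 1, A_1 = 2, A_2 = 1, A_3 = 2, A_4 = 5, A_5 = 4, A_6 = 1. Minimum distance d = 1.

Enumerate all 2^4 = 16 messages m ∈ F_2^4.
For each, compute codeword c = mG in F_2^7, then tally its weight.
  m = 0000 → c = 0000000, weight = 0.
  m = 1000 → c = 1001111, weight = 5.
  m = 0100 → c = 0010111, weight = 4.
  m = 1100 → c = 1011000, weight = 3.
  m = 0010 → c = 0110101, weight = 4.
  m = 1010 → c = 1111010, weight = 5.
  m = 0110 → c = 0100010, weight = 2.
  m = 1110 → c = 1101101, weight = 5.
  m = 0001 → c = 0000010, weight = 1.
  m = 1001 → c = 1001101, weight = 4.
  m = 0101 → c = 0010101, weight = 3.
  m = 1101 → c = 1011010, weight = 4.
  m = 0011 → c = 0110111, weight = 5.
  m = 1011 → c = 1111000, weight = 4.
  m = 0111 → c = 0100000, weight = 1.
  m = 1111 → c = 1101111, weight = 6.
Tally weights:
  weight 0: 1 codewords.
  weight 1: 2 codewords.
  weight 2: 1 codewords.
  weight 3: 2 codewords.
  weight 4: 5 codewords.
  weight 5: 4 codewords.
  weight 6: 1 codewords.
Minimum distance d = smallest w > 0 with A_w > 0 = 1.
Sanity: Σ A_w = 16 = 2^4 = 16 ✓.


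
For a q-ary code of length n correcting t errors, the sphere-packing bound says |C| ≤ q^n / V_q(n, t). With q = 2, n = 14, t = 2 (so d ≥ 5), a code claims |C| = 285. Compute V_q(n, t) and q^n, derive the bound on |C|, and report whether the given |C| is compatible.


V_q(n, t) = 106, q^n = 16384, Hamming bound = 154, |C| = 285 > bound (violated).

Step 1: Compute V_q(n, t) = Σ_{j=0}^2 C(n, j) (q−1)^j.
  j = 0: C(14,0)·(1)^0 = 1·1 = 1.
  j = 1: C(14,1)·(1)^1 = 14·1 = 14.
  j = 2: C(14,2)·(1)^2 = 91·1 = 91.
  V_q(n, t) = 1 + 14 + 91 = 106.
Step 2: q^n = 2^14 = 16384.
Step 3: Hamming bound ⌊q^n / V_q(n,t)⌋ = ⌊16384/106⌋ = 154.
Step 4: Compare |C| = 285 to 154: violated.
The claimed |C| lies above the Hamming bound, so no 2-ary code of length 14 with d ≥ 5 can have 285 codewords.


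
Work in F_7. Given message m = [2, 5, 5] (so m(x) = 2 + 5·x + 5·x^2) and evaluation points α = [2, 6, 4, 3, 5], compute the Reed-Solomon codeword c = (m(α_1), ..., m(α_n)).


c = [4, 2, 4, 6, 5]

Message polynomial: m(x) = 2 + 5·x + 5·x^2 (mod 7).
For each evaluation point α_i, compute m(α_i) mod 7:
  α_1 = 2: Horner steps 5 → 1 → 4, so m(2) = 4.
  α_2 = 6: Horner steps 5 → 0 → 2, so m(6) = 2.
  α_3 = 4: Horner steps 5 → 4 → 4, so m(4) = 4.
  α_4 = 3: Horner steps 5 → 6 → 6, so m(3) = 6.
  α_5 = 5: Horner steps 5 → 2 → 5, so m(5) = 5.
Codeword c = [4, 2, 4, 6, 5] ∈ F_7^5.


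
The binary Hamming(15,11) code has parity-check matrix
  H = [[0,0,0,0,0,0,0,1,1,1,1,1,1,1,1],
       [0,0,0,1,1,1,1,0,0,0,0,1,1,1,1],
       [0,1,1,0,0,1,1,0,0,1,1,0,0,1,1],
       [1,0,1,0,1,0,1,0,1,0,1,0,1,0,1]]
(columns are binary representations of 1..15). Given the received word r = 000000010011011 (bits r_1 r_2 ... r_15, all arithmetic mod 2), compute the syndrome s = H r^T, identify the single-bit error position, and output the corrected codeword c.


s = (1, 1, 1, 0)^T, error position = 14, corrected codeword c = 000000010011001

Compute s = H r^T mod 2 one row at a time:
  s_1 = 1 + 0 + 0 + 1 + 1 + 0 + 1 + 1 = 5 ≡ 1 (mod 2).
  s_2 = 0 + 0 + 0 + 0 + 1 + 0 + 1 + 1 = 3 ≡ 1 (mod 2).
  s_3 = 0 + 0 + 0 + 0 + 0 + 1 + 1 + 1 = 3 ≡ 1 (mod 2).
  s_4 = 0 + 0 + 0 + 0 + 0 + 1 + 0 + 1 = 2 ≡ 0 (mod 2).
s = (1, 1, 1, 0)^T — this equals column 14 of H (binary 1110), so error is at position 14.
Correct: flip bit 14 of r = 000000010011011 to get c = 000000010011001.


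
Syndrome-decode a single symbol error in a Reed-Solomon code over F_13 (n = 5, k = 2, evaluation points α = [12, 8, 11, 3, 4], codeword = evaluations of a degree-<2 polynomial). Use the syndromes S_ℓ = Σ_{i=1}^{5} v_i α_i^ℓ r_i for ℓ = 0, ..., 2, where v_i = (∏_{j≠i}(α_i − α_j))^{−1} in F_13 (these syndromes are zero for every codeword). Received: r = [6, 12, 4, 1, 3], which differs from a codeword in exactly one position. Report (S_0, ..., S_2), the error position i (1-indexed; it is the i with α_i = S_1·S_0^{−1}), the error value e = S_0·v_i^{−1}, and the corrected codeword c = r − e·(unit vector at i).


S = (11, 10, 2), error at position 2, error magnitude e = 1, c = [6, 11, 4, 1, 3].

Step 1: column multipliers v_i = (∏_{j≠i}(α_i − α_j))^{−1} mod 13.
  i = 1 (α = 12): (12−8)(12−11)(12−3)(12−4) = 4·1·9·8 = 288 ≡ 2, so v_1 = 2^{−1} = 7 (mod 13).
  i = 2 (α = 8): (8−12)(8−11)(8−3)(8−4) = (−4)·(−3)·5·4 = 240 ≡ 6, so v_2 = 6^{−1} = 11 (mod 13).
  i = 3 (α = 11): (11−12)(11−8)(11−3)(11−4) = (−1)·3·8·7 = −168 ≡ 1, so v_3 = 1^{−1} = 1 (mod 13).
  i = 4 (α = 3): (3−12)(3−8)(3−11)(3−4) = (−9)·(−5)·(−8)·(−1) = 360 ≡ 9, so v_4 = 9^{−1} = 3 (mod 13).
  i = 5 (α = 4): (4−12)(4−8)(4−11)(4−3) = (−8)·(−4)·(−7)·1 = −224 ≡ 10, so v_5 = 10^{−1} = 4 (mod 13).
  v = [7, 11, 1, 3, 4].
Step 2: syndromes of r = [6, 12, 4, 1, 3] (all sums mod 13).
  S_0 = Σ v_i r_i = 7·6 + 11·12 + 1·4 + 3·1 + 4·3 = 193 ≡ 11.
  S_1 = Σ v_i α_i r_i = 7·12·6 + 11·8·12 + 1·11·4 + 3·3·1 + 4·4·3 = 1661 ≡ 10.
  α_i^2 mod 13 = [1, 12, 4, 9, 3].
  S_2 = Σ v_i α_i^2 r_i = 7·1·6 + 11·12·12 + 1·4·4 + 3·9·1 + 4·3·3 = 1705 ≡ 2.
  S = (11, 10, 2) ≠ 0, so r is not a codeword (an error is present).
Step 3: locate the error. For a single error e at position i, S_ℓ = v_i·e·α_i^ℓ, so α_err = S_1/S_0.
  S_0^{−1} = 11^{−1} = 6 (mod 13), so α_err = 10·6 = 60 ≡ 8 = α_2. Error position i = 2.
  Consistency check: S_2/S_1 = 2·4 = 8 ≡ 8 = α_err ✓ (single-error assumption holds).
Step 4: error magnitude e = S_0/v_2 = S_0·∏_{j≠2}(α_2 − α_j) = 11·6 = 66 ≡ 1 (mod 13).
Step 5: correct position 2: c_2 = r_2 − e = 12 − 1 ≡ 11 (mod 13). Hence c = [6, 11, 4, 1, 3].
  Check: interpolating c through the α_i gives m(x) = 8 + 2·x (degree < 2) with m(α_i) = c_i for every i, so c is indeed a codeword.


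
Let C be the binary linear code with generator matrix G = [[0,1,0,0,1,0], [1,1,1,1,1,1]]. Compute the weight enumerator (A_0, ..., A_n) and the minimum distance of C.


Weight distribution: A_0 = 1, A_2 = 1, A_4 = 1, A_6 = 1. Minimum distance d = 2.

Enumerate all 2^2 = 4 messages m ∈ F_2^2.
For each, compute codeword c = mG in F_2^6, then tally its weight.
  m = 00 → c = 000000, weight = 0.
  m = 10 → c = 010010, weight = 2.
  m = 01 → c = 111111, weight = 6.
  m = 11 → c = 101101, weight = 4.
Tally weights:
  weight 0: 1 codewords.
  weight 2: 1 codewords.
  weight 4: 1 codewords.
  weight 6: 1 codewords.
Minimum distance d = smallest w > 0 with A_w > 0 = 2.
Sanity: Σ A_w = 4 = 2^2 = 4 ✓.


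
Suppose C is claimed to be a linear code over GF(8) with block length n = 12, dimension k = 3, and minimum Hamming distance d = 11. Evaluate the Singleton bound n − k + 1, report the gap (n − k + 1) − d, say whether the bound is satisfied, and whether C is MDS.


Singleton RHS = n − k + 1 = 10, slack = -1, bound violated (no such code; not MDS).

Singleton bound: d ≤ n − k + 1.
Here n = 12, k = 3, so n − k + 1 = 10.
Given d = 11, check d ≤ 10: NO.
Slack = (n − k + 1) − d = -1.
The slack is negative: d = 11 exceeds n − k + 1 = 10 by 1, so the Singleton bound is violated and no linear [12, 3, 11]_8 code can exist. In particular it is not MDS (MDS requires d = n − k + 1 exactly).
Description: the claimed parameters are [12, 3, 11]_8; such a code would be impossible (violates the Singleton bound).


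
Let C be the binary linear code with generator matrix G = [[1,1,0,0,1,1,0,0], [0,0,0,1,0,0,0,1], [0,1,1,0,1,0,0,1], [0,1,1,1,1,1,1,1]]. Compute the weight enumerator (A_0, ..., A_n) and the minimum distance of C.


Weight distribution: A_0 = 1, A_2 = 1, A_3 = 3, A_4 = 5, A_5 = 4, A_6 = 1, A_7 = 1. Minimum distance d = 2.

Enumerate all 2^4 = 16 messages m ∈ F_2^4.
For each, compute codeword c = mG in F_2^8, then tally its weight.
  m = 0000 → c = 00000000, weight = 0.
  m = 1000 → c = 11001100, weight = 4.
  m = 0100 → c = 00010001, weight = 2.
  m = 1100 → c = 11011101, weight = 6.
  m = 0010 → c = 01101001, weight = 4.
  m = 1010 → c = 10100101, weight = 4.
  m = 0110 → c = 01111000, weight = 4.
  m = 1110 → c = 10110100, weight = 4.
  m = 0001 → c = 01111111, weight = 7.
  m = 1001 → c = 10110011, weight = 5.
  m = 0101 → c = 01101110, weight = 5.
  m = 1101 → c = 10100010, weight = 3.
  m = 0011 → c = 00010110, weight = 3.
  m = 1011 → c = 11011010, weight = 5.
  m = 0111 → c = 00000111, weight = 3.
  m = 1111 → c = 11001011, weight = 5.
Tally weights:
  weight 0: 1 codewords.
  weight 2: 1 codewords.
  weight 3: 3 codewords.
  weight 4: 5 codewords.
  weight 5: 4 codewords.
  weight 6: 1 codewords.
  weight 7: 1 codewords.
Minimum distance d = smallest w > 0 with A_w > 0 = 2.
Sanity: Σ A_w = 16 = 2^4 = 16 ✓.
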